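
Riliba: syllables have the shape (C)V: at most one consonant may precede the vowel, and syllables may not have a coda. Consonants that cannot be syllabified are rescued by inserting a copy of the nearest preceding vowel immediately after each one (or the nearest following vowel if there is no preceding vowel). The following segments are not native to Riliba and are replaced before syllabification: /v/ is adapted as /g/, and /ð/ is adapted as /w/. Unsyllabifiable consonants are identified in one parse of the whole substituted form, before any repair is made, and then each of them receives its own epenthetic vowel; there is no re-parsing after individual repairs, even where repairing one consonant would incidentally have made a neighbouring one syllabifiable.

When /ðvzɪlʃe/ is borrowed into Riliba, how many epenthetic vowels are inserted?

3

After substitution the input is /wgzɪlʃe/.
The unsyllabifiable consonants are /w/, /g/, /l/; each receives one epenthetic vowel.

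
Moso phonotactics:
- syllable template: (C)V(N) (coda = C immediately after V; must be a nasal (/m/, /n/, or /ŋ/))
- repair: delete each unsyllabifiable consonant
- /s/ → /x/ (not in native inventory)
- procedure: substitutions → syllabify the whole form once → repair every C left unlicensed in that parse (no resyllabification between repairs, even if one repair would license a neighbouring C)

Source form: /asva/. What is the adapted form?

Substitution: /s/ → /x/, giving /axva/.
Syllabifying with onset maximization leaves /x/ stranded (only a nasal (/m/, /n/, or /ŋ/) is licensed in coda position; onsets are limited to one consonant).
Deletion applies to /x/.

ava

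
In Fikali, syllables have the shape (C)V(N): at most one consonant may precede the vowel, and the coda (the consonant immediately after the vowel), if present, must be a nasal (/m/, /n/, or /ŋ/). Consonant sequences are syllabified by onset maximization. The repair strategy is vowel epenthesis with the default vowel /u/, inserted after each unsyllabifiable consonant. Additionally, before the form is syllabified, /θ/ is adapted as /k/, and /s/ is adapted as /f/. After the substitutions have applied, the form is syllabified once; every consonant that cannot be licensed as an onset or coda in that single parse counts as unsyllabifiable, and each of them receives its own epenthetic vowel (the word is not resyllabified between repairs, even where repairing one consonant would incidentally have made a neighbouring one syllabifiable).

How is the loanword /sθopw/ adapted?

Substitution: /s/ → /f/, /θ/ → /k/, giving /fkopw/.
The consonants /f/, /p/, /w/ cannot be parsed into a legal (C)V(N) syllable (only a nasal (/m/, /n/, or /ŋ/) is licensed in coda position; onsets are limited to one consonant).
Inserting the epenthetic vowel yields /f/ → /fu/, /p/ → /pu/, /w/ → /wu/.

fukopuwu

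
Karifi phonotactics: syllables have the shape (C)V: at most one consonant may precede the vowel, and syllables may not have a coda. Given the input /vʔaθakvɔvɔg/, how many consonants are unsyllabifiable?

Syllabifying with onset maximization leaves /v/, /k/, /g/ stranded (no codas are permitted; onsets are limited to one consonant).

3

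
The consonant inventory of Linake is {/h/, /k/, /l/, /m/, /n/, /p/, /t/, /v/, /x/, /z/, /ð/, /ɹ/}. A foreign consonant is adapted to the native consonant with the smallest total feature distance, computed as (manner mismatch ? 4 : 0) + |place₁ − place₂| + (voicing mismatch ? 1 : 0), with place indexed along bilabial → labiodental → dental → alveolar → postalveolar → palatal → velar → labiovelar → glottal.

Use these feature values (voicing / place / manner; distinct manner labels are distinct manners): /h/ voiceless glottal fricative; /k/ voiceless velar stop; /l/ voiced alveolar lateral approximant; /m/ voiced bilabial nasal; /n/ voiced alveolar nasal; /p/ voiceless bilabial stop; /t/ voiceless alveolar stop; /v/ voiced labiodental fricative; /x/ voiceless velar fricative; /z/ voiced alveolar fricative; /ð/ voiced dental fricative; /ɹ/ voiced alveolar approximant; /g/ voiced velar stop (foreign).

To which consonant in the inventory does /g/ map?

/k/ is closest: same manner (stop), place distance 0 (velar→velar), voicing differs (+1); total 1. Next closest is /t/ at distance 4.

k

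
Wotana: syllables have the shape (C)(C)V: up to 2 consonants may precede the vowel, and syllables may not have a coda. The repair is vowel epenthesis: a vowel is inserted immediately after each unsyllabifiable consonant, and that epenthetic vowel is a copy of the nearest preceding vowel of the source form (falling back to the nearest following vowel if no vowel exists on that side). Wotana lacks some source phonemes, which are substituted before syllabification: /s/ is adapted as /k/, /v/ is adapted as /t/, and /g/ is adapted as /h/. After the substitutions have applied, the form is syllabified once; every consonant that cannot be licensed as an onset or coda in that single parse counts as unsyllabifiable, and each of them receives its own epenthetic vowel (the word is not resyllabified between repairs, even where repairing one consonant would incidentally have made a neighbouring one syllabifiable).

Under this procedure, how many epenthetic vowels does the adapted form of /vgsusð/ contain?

After substitution the input is /thkukð/.
The unsyllabifiable consonants are /t/, /k/, /ð/; each receives one epenthetic vowel.

3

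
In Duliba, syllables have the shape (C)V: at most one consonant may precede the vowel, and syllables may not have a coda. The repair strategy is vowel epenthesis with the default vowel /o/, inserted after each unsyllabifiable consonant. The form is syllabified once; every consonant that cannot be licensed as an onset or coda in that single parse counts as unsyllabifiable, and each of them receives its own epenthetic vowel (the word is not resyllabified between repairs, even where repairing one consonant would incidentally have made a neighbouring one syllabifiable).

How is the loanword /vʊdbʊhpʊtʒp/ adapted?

Syllabifying with onset maximization leaves /d/, /h/, /t/, /ʒ/, /p/ stranded (no codas are permitted; onsets are limited to one consonant).
Each unlicensed consonant becomes the onset of a new syllable: /d/ → /do/, /h/ → /ho/, /t/ → /to/, /ʒ/ → /ʒo/, /p/ → /po/.

vʊdobʊhopʊtoʒopo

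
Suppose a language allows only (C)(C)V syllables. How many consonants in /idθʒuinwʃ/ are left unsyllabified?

Under (C)(C)V, the unsyllabifiable consonants are /d/, /n/, /w/, /ʃ/ (no codas are permitted; onsets may contain at most 2 consonants).

4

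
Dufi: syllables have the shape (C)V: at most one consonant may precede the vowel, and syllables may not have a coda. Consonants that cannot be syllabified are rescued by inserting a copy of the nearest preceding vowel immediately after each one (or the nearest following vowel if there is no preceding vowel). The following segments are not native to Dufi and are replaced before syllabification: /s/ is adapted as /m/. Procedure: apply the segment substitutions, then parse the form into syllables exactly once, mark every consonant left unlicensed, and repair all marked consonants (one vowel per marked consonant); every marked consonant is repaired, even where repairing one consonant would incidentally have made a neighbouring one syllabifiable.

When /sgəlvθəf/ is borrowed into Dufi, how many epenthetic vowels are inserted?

4

After substitution the input is /mgəlvθəf/.
The unsyllabifiable consonants are /m/, /l/, /v/, /f/; each receives one epenthetic vowel.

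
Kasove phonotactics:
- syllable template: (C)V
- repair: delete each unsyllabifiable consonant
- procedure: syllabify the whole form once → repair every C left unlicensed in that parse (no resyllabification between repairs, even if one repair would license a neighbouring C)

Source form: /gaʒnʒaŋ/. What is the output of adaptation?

Under (C)V, the unsyllabifiable consonants are /ʒ/, /n/, /ŋ/ (no codas are permitted; onsets are limited to one consonant).
Deletion applies to /ʒ/, /n/, /ŋ/.

gaʒa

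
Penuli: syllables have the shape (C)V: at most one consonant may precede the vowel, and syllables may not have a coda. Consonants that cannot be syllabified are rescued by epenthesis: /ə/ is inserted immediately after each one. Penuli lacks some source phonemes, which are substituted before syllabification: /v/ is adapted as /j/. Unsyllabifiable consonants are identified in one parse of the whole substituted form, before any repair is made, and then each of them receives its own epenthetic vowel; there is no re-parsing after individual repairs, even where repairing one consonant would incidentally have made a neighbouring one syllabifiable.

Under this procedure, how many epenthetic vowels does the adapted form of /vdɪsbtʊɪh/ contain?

4

After substitution the input is /jdɪsbtʊɪh/.
The unsyllabifiable consonants are /j/, /s/, /b/, /h/; each receives one epenthetic vowel.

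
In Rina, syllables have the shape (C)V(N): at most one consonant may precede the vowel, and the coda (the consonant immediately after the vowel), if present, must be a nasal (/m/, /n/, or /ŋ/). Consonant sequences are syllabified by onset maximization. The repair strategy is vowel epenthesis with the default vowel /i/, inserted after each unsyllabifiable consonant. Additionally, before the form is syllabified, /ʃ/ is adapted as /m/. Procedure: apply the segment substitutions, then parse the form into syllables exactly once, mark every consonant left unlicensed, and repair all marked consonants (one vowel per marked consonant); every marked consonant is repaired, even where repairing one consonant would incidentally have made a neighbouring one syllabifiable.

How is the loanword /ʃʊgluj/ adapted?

Substitution: /ʃ/ → /m/, giving /mʊgluj/.
The consonants /g/, /j/ cannot be parsed into a legal (C)V(N) syllable (only a nasal (/m/, /n/, or /ŋ/) is licensed in coda position; onsets are limited to one consonant).
Inserting the epenthetic vowel yields /g/ → /gi/, /j/ → /ji/.

mʊgiluji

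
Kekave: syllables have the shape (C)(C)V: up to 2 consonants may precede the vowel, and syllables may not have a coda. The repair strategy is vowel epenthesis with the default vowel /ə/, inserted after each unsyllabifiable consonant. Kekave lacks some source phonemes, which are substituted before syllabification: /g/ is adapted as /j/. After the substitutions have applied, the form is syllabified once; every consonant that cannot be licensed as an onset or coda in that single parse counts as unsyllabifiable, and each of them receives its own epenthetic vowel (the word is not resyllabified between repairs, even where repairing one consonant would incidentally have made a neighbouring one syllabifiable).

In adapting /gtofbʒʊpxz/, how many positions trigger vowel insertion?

After substitution the input is /jtofbʒʊpxz/.
The unsyllabifiable consonants are /f/, /p/, /x/, /z/; each receives one epenthetic vowel.

4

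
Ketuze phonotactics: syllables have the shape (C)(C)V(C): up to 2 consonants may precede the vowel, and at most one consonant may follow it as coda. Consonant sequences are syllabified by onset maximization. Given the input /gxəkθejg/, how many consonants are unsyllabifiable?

1

The consonants /g/ cannot be parsed into a legal (C)(C)V(C) syllable (at most one coda consonant is licensed; onsets may contain at most 2 consonants).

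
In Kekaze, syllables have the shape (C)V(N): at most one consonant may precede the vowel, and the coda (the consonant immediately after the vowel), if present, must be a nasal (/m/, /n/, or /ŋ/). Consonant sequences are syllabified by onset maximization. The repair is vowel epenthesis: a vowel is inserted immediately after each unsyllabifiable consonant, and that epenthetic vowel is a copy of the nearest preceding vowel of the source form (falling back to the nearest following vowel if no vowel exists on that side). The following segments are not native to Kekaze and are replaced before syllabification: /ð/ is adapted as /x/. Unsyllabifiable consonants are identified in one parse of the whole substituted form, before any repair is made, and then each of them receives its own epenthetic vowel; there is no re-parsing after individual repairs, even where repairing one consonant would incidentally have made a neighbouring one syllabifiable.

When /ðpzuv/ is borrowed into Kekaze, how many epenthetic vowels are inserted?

After substitution the input is /xpzuv/.
The unsyllabifiable consonants are /x/, /p/, /v/; each receives one epenthetic vowel.

3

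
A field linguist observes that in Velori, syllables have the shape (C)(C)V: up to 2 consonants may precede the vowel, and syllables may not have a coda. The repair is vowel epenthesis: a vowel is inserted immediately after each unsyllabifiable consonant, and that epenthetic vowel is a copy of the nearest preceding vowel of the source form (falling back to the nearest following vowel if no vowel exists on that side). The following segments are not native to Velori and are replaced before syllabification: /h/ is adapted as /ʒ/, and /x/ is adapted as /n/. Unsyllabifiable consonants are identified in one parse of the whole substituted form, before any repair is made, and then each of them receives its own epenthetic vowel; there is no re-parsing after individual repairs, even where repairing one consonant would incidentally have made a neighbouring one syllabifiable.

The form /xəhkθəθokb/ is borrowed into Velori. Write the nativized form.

nəʒəkθəθokobo

Substitution: /x/ → /n/, /h/ → /ʒ/, giving /nəʒkθəθokb/.
The consonants /ʒ/, /k/, /b/ cannot be parsed into a legal (C)(C)V syllable (no codas are permitted; onsets may contain at most 2 consonants).
Inserting the epenthetic vowel yields /ʒ/ → /ʒə/, /k/ → /ko/, /b/ → /bo/.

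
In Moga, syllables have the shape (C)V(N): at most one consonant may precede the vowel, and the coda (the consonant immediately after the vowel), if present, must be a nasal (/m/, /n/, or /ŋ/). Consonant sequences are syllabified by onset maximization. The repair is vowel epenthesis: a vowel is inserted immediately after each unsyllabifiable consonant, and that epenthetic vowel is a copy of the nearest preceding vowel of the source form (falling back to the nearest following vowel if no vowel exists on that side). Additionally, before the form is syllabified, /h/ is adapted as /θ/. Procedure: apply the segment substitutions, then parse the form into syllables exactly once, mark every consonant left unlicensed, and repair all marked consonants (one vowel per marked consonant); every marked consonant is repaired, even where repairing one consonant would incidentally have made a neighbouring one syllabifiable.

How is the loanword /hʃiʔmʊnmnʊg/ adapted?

θiʃiʔimʊnmʊnʊgʊ

Substitution: /h/ → /θ/, giving /θʃiʔmʊnmnʊg/.
The consonants /θ/, /ʔ/, /m/, /g/ cannot be parsed into a legal (C)V(N) syllable (only a nasal (/m/, /n/, or /ŋ/) is licensed in coda position; onsets are limited to one consonant).
Inserting the epenthetic vowel yields /θ/ → /θi/, /ʔ/ → /ʔi/, /m/ → /mʊ/, /g/ → /gʊ/.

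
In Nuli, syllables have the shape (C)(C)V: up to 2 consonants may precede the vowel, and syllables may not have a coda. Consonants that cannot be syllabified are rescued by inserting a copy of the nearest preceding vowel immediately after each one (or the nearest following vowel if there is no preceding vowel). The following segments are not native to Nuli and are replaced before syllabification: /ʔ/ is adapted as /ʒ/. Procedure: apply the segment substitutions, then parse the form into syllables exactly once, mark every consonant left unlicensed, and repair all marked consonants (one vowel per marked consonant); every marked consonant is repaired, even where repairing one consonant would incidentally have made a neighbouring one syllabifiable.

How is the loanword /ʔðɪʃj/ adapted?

Substitution: /ʔ/ → /ʒ/, giving /ʒðɪʃj/.
Syllabifying with onset maximization leaves /ʃ/, /j/ stranded (no codas are permitted; onsets may contain at most 2 consonants).
Each unlicensed consonant becomes the onset of a new syllable: /ʃ/ → /ʃɪ/, /j/ → /jɪ/.

ʒðɪʃɪjɪ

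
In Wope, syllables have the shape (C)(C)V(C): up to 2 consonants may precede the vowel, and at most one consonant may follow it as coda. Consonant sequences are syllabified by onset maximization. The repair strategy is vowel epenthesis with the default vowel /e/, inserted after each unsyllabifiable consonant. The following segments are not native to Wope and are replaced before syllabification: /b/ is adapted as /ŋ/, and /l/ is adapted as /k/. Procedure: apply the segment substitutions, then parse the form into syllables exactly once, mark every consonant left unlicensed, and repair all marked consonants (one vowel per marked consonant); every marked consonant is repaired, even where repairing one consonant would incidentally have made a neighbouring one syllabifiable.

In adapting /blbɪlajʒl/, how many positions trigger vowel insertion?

3

After substitution the input is /ŋkŋɪkajʒk/.
The unsyllabifiable consonants are /ŋ/, /ʒ/, /k/; each receives one epenthetic vowel.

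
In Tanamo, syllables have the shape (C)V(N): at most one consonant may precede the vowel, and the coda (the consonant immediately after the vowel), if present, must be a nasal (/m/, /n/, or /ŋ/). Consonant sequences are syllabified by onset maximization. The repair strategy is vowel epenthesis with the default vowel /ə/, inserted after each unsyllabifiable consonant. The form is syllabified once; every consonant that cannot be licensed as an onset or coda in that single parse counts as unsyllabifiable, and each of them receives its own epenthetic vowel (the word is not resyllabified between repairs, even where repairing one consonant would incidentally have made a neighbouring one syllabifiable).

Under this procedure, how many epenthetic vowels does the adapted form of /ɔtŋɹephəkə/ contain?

3

The unsyllabifiable consonants are /t/, /ŋ/, /p/; each receives one epenthetic vowel.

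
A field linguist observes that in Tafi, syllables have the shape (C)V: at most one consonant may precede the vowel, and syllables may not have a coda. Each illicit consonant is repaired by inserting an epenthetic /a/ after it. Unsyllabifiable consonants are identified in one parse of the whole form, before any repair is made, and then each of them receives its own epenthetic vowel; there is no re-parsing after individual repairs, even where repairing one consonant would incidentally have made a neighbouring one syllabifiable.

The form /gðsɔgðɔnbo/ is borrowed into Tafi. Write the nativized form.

gaðasɔgaðɔnabo

The consonants /g/, /ð/, /g/, /n/ cannot be parsed into a legal (C)V syllable (no codas are permitted; onsets are limited to one consonant).
Inserting the epenthetic vowel yields /g/ → /ga/, /ð/ → /ða/, /g/ → /ga/, /n/ → /na/.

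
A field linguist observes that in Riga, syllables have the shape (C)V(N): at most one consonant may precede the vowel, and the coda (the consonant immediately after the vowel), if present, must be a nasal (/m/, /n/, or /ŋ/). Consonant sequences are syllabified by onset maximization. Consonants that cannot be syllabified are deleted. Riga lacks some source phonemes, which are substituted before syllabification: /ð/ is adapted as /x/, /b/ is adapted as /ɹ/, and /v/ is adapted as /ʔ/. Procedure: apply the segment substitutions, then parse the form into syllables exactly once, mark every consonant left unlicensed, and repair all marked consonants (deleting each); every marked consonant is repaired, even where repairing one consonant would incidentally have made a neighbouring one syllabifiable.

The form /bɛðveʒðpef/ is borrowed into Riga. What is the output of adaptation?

ɹɛʔepe

Substitution: /b/ → /ɹ/, /ð/ → /x/, /v/ → /ʔ/, giving /ɹɛxʔeʒxpef/.
Under (C)V(N), the unsyllabifiable consonants are /x/, /ʒ/, /x/, /f/ (only a nasal (/m/, /n/, or /ŋ/) is licensed in coda position; onsets are limited to one consonant).
Deletion applies to /x/, /ʒ/, /x/, /f/.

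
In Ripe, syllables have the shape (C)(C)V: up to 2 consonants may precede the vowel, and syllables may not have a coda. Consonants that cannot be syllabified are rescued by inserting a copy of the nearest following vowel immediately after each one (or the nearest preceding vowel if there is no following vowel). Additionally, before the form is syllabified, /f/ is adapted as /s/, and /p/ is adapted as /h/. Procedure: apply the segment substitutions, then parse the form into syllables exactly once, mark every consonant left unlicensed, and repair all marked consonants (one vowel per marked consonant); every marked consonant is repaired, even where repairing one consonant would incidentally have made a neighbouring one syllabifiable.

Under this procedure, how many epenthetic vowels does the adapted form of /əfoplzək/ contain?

2

After substitution the input is /əsohlzək/.
The unsyllabifiable consonants are /h/, /k/; each receives one epenthetic vowel.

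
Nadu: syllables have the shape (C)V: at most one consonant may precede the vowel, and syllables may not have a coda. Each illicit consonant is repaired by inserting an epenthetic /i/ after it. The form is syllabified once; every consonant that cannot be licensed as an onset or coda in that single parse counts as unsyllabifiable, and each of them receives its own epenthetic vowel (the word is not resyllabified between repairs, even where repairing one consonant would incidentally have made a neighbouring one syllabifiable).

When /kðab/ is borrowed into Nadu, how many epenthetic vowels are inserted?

2

The unsyllabifiable consonants are /k/, /b/; each receives one epenthetic vowel.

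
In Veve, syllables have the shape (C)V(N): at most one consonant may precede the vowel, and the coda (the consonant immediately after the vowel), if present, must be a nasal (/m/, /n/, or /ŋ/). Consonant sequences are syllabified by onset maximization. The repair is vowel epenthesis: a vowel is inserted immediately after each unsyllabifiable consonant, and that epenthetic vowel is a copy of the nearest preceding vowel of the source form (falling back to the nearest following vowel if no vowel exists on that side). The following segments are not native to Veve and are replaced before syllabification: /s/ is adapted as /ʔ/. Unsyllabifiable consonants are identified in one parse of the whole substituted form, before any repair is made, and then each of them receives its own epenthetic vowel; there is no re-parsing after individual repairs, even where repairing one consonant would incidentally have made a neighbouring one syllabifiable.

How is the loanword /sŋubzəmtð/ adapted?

ʔuŋubuzəmtəðə

Substitution: /s/ → /ʔ/, giving /ʔŋubzəmtð/.
Under (C)V(N), the unsyllabifiable consonants are /ʔ/, /b/, /t/, /ð/ (only a nasal (/m/, /n/, or /ŋ/) is licensed in coda position; onsets are limited to one consonant).
Each unlicensed consonant becomes the onset of a new syllable: /ʔ/ → /ʔu/, /b/ → /bu/, /t/ → /tə/, /ð/ → /ðə/.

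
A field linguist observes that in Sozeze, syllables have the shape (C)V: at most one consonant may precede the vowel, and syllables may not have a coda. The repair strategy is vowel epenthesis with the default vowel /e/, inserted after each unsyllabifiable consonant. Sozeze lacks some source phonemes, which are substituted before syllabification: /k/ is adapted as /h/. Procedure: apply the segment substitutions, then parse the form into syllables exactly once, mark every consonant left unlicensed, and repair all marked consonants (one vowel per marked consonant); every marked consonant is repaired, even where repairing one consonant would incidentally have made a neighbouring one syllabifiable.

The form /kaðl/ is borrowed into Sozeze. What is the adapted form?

Substitution: /k/ → /h/, giving /haðl/.
Syllabifying with onset maximization leaves /ð/, /l/ stranded (no codas are permitted; onsets are limited to one consonant).
Inserting the epenthetic vowel yields /ð/ → /ðe/, /l/ → /le/.

haðele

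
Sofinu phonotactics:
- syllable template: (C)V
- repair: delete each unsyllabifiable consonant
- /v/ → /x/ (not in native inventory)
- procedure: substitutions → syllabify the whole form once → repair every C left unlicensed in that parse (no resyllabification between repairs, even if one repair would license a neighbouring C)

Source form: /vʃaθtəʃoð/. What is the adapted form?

Substitution: /v/ → /x/, giving /xʃaθtəʃoð/.
The consonants /x/, /θ/, /ð/ cannot be parsed into a legal (C)V syllable (no codas are permitted; onsets are limited to one consonant).
Each unlicensed consonant is deleted: /x/, /θ/, /ð/.

ʃatəʃo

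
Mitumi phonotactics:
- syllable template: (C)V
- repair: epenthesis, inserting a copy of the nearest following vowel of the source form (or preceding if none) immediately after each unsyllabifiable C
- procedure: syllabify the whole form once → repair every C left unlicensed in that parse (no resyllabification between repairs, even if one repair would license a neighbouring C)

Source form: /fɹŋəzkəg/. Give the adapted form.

The consonants /f/, /ɹ/, /z/, /g/ cannot be parsed into a legal (C)V syllable (no codas are permitted; onsets are limited to one consonant).
Inserting the epenthetic vowel yields /f/ → /fə/, /ɹ/ → /ɹə/, /z/ → /zə/, /g/ → /gə/.

fəɹəŋəzəkəgə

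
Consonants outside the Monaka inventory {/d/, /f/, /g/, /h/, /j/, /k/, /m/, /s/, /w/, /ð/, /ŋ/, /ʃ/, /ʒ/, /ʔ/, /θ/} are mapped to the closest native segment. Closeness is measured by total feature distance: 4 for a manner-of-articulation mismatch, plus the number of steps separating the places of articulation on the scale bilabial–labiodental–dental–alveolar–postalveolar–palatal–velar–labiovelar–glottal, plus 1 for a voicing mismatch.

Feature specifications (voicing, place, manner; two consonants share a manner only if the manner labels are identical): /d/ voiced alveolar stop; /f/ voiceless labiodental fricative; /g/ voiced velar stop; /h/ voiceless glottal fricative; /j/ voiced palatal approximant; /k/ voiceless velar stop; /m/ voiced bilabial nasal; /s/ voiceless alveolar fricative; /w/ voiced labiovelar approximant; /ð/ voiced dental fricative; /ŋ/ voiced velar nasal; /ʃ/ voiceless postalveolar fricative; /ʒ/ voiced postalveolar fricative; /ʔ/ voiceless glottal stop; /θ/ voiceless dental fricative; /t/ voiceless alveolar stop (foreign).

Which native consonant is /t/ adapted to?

/d/ is closest: same manner (stop), place distance 0 (alveolar→alveolar), voicing differs (+1); total 1. Next closest is /k/ at distance 3.

d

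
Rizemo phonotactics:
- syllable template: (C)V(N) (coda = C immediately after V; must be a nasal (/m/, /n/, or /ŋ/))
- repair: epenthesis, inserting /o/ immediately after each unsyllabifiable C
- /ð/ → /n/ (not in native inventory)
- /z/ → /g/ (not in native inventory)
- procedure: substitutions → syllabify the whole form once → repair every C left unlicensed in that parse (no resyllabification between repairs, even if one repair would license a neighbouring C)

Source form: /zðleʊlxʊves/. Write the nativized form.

gonoleʊloxʊveso

Substitution: /z/ → /g/, /ð/ → /n/, giving /gnleʊlxʊves/.
Syllabifying with onset maximization leaves /g/, /n/, /l/, /s/ stranded (only a nasal (/m/, /n/, or /ŋ/) is licensed in coda position; onsets are limited to one consonant).
Epenthesis after each stranded consonant: /g/ → /go/, /n/ → /no/, /l/ → /lo/, /s/ → /so/.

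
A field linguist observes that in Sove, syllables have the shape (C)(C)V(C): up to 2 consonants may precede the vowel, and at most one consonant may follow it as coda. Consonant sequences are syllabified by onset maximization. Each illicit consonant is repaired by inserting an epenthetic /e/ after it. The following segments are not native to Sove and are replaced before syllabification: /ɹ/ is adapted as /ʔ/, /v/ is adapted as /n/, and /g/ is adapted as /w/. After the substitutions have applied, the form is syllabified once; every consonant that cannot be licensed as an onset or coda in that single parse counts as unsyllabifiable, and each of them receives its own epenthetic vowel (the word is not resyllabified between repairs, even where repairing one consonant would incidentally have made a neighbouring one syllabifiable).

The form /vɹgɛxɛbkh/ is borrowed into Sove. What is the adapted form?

neʔwɛxɛbkehe

Substitution: /v/ → /n/, /ɹ/ → /ʔ/, /g/ → /w/, giving /nʔwɛxɛbkh/.
Syllabifying with onset maximization leaves /n/, /k/, /h/ stranded (at most one coda consonant is licensed; onsets may contain at most 2 consonants).
Each unlicensed consonant becomes the onset of a new syllable: /n/ → /ne/, /k/ → /ke/, /h/ → /he/.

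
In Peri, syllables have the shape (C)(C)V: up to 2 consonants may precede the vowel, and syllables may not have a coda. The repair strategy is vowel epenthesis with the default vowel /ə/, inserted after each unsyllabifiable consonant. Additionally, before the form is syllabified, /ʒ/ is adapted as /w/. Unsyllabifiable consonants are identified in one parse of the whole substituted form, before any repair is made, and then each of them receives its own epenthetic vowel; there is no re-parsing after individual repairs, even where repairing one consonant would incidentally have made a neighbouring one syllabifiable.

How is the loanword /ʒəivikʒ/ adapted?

Substitution: /ʒ/ → /w/, giving /wəivikw/.
Syllabifying with onset maximization leaves /k/, /w/ stranded (no codas are permitted; onsets may contain at most 2 consonants).
Epenthesis after each stranded consonant: /k/ → /kə/, /w/ → /wə/.

wəivikəwə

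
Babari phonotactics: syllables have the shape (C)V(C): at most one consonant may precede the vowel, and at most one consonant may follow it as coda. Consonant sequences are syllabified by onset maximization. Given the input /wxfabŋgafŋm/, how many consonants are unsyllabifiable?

5

The consonants /w/, /x/, /ŋ/, /ŋ/, /m/ cannot be parsed into a legal (C)V(C) syllable (at most one coda consonant is licensed; onsets are limited to one consonant).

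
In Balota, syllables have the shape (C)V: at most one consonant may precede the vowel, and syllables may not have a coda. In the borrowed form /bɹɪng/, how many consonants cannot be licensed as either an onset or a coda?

3

Syllabifying with onset maximization leaves /b/, /n/, /g/ stranded (no codas are permitted; onsets are limited to one consonant).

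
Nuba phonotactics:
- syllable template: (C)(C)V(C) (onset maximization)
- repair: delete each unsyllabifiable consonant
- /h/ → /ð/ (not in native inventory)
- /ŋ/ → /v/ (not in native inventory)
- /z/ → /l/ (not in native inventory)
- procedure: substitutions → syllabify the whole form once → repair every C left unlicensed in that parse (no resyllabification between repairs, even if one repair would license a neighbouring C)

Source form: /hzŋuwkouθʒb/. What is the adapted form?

lvuwkouθ

Substitution: /h/ → /ð/, /z/ → /l/, /ŋ/ → /v/, giving /ðlvuwkouθʒb/.
The consonants /ð/, /ʒ/, /b/ cannot be parsed into a legal (C)(C)V(C) syllable (at most one coda consonant is licensed; onsets may contain at most 2 consonants).
Deletion applies to /ð/, /ʒ/, /b/.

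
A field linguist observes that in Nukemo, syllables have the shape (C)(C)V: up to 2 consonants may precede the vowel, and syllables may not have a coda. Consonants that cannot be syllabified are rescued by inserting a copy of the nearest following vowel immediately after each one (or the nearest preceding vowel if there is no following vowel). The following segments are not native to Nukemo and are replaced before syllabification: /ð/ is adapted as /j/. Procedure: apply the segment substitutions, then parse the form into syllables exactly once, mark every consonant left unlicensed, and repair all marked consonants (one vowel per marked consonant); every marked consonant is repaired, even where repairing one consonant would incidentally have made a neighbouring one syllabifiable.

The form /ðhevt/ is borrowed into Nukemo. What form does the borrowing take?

jhevete

Substitution: /ð/ → /j/, giving /jhevt/.
Under (C)(C)V, the unsyllabifiable consonants are /v/, /t/ (no codas are permitted; onsets may contain at most 2 consonants).
Each unlicensed consonant becomes the onset of a new syllable: /v/ → /ve/, /t/ → /te/.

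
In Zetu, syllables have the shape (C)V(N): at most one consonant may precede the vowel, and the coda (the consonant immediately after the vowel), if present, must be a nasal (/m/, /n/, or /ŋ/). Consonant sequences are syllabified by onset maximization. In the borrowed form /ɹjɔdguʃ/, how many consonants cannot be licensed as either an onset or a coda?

3

The consonants /ɹ/, /d/, /ʃ/ cannot be parsed into a legal (C)V(N) syllable (only a nasal (/m/, /n/, or /ŋ/) is licensed in coda position; onsets are limited to one consonant).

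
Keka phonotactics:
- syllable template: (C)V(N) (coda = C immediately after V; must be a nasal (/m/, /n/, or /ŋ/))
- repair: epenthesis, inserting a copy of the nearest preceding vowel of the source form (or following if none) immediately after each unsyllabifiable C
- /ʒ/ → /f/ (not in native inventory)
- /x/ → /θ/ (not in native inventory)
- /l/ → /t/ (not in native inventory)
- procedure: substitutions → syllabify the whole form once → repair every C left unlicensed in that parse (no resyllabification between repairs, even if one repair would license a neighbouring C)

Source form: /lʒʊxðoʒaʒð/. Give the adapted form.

tʊfʊθʊðofafaða

Substitution: /l/ → /t/, /ʒ/ → /f/, /x/ → /θ/, giving /tfʊθðofafð/.
Under (C)V(N), the unsyllabifiable consonants are /t/, /θ/, /f/, /ð/ (only a nasal (/m/, /n/, or /ŋ/) is licensed in coda position; onsets are limited to one consonant).
Each unlicensed consonant becomes the onset of a new syllable: /t/ → /tʊ/, /θ/ → /θʊ/, /f/ → /fa/, /ð/ → /ða/.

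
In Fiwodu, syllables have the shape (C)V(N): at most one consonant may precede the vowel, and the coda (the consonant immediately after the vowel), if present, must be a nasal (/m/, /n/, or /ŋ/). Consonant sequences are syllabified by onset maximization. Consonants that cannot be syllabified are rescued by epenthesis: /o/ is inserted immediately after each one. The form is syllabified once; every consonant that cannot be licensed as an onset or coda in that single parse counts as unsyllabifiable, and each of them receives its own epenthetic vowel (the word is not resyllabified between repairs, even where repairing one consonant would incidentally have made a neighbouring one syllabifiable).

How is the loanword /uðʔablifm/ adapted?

uðoʔabolifomo

The consonants /ð/, /b/, /f/, /m/ cannot be parsed into a legal (C)V(N) syllable (only a nasal (/m/, /n/, or /ŋ/) is licensed in coda position; onsets are limited to one consonant).
Inserting the epenthetic vowel yields /ð/ → /ðo/, /b/ → /bo/, /f/ → /fo/, /m/ → /mo/.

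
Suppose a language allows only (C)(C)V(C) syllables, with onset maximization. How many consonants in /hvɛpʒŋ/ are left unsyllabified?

Under (C)(C)V(C), the unsyllabifiable consonants are /ʒ/, /ŋ/ (at most one coda consonant is licensed; onsets may contain at most 2 consonants).

2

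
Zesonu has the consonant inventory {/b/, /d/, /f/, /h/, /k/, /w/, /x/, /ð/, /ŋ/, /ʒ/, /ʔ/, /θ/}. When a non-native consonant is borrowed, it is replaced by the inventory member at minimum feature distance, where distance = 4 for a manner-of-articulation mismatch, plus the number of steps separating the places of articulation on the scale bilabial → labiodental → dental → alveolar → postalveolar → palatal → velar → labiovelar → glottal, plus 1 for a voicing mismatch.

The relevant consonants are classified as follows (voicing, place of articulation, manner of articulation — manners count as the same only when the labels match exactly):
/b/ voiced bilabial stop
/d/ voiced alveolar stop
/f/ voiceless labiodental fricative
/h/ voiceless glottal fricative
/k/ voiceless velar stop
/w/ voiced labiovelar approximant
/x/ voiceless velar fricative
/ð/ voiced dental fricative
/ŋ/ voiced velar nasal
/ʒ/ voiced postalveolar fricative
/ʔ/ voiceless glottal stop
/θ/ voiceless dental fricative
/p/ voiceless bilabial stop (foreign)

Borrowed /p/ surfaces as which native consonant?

b

/b/ is closest: same manner (stop), place distance 0 (bilabial→bilabial), voicing differs (+1); total 1. Next closest is /d/ at distance 4.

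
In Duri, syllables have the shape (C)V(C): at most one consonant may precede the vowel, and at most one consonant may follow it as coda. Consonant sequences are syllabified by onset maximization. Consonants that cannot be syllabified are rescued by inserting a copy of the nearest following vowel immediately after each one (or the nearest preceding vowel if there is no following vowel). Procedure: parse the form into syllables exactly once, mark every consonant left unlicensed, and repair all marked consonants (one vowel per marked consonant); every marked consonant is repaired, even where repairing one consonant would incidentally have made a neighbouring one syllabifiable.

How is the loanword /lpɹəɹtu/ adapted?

The consonants /l/, /p/ cannot be parsed into a legal (C)V(C) syllable (at most one coda consonant is licensed; onsets are limited to one consonant).
Inserting the epenthetic vowel yields /l/ → /lə/, /p/ → /pə/.

ləpəɹəɹtu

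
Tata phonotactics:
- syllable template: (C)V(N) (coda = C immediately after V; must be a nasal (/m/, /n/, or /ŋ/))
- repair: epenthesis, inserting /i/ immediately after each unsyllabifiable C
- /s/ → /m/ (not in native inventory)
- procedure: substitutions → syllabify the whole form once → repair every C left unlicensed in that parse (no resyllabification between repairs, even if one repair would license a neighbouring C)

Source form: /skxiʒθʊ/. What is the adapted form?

Substitution: /s/ → /m/, giving /mkxiʒθʊ/.
The consonants /m/, /k/, /ʒ/ cannot be parsed into a legal (C)V(N) syllable (only a nasal (/m/, /n/, or /ŋ/) is licensed in coda position; onsets are limited to one consonant).
Epenthesis after each stranded consonant: /m/ → /mi/, /k/ → /ki/, /ʒ/ → /ʒi/.

mikixiʒiθʊ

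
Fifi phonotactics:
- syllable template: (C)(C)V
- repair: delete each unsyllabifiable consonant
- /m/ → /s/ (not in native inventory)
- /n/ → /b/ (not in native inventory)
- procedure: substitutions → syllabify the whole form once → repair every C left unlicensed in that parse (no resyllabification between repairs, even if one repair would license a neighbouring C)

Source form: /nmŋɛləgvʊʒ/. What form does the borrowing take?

Substitution: /n/ → /b/, /m/ → /s/, giving /bsŋɛləgvʊʒ/.
Under (C)(C)V, the unsyllabifiable consonants are /b/, /ʒ/ (no codas are permitted; onsets may contain at most 2 consonants).
Deletion applies to /b/, /ʒ/.

sŋɛləgvʊ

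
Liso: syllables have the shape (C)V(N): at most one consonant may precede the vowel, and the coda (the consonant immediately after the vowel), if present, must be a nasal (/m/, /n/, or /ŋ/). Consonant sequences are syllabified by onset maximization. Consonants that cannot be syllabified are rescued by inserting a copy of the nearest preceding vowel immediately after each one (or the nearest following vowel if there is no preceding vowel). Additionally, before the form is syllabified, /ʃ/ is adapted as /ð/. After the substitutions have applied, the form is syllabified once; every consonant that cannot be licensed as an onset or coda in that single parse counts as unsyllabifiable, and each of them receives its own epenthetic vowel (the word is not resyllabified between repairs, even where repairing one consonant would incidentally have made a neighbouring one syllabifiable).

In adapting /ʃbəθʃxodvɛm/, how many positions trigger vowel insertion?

After substitution the input is /ðbəθðxodvɛm/.
The unsyllabifiable consonants are /ð/, /θ/, /ð/, /d/; each receives one epenthetic vowel.

4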